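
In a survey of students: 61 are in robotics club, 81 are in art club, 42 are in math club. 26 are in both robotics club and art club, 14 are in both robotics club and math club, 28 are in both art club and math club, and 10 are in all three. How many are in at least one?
|A∪B∪C| = 61+81+42-26-14-28+10 = 126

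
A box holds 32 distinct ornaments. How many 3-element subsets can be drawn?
C(32,3) = 32!/(3!×29!) = 4960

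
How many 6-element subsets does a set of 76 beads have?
C(76,6) = 76!/(6!×70!) = 218618940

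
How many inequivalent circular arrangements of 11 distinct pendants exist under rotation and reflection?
(11-1)!/2 = 3628800/2 = 1814400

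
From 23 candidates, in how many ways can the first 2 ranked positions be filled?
P(23,2) = 23!/(23-2)! = 506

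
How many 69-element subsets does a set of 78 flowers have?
C(78,69) = 78!/(69!×9!) = 182364632450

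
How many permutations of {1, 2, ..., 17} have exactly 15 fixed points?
Choose the 15 fixed points C(17,15) = 136, derange the rest: !2 = Σ_{j=0}^{2} (-1)^j·2!/j! = 2 - 2 + 1 = 1. Product = 136 × 1 = 136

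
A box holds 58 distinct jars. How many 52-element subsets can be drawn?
C(58,52) = 58!/(52!×6!) = 40475358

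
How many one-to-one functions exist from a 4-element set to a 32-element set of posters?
P(32,4) = 32!/(32-4)! = 863040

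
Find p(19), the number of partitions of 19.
Pentagonal recurrence p(n) = p(n-1) + p(n-2) - p(n-5) - p(n-7) + p(n-12) + p(n-15) - ... gives p(0..18) = 1, 1, 2, 3, 5, 7, 11, 15, 22, 30, 42, 56, 77, 101, 135, 176, 231, 297, 385. p(19) = p(18) + p(17) - p(14) - p(12) + p(7) + p(4) = 385 + 297 - 135 - 77 + 15 + 5 = 490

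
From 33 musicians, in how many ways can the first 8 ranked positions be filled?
P(33,8) = 33!/(33-8)! = 559809169920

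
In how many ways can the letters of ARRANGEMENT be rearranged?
11! / (2! × 2! × 2! × 1! × 2! × 1! × 1!) = 2494800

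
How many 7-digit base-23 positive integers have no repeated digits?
First digit: 22 choices (nonzero). Then descending: 22 × 22 × 21 × 20 × 19 × 18 × 17 = 1181869920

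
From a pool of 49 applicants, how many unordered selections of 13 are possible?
C(49,13) = 49!/(13!×36!) = 262596783764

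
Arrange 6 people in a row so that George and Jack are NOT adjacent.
Total - adjacent = 6! - (6-1)!×2 = 720 - 240 = 480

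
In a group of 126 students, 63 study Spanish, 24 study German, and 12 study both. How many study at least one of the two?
|A∪B| = |A| + |B| - |A∩B| = 63 + 24 - 12 = 75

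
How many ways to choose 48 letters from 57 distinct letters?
C(57,48) = 57!/(48!×9!) = 8996462475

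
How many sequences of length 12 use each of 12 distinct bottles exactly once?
12! = 479001600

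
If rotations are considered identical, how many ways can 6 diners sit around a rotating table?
Circular: fix one position, arrange the rest. (6-1)! = 120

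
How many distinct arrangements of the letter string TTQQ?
4! / (2! × 2!) = 6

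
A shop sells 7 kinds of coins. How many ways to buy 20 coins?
C(20+7-1, 7-1) = C(26, 6) = 230230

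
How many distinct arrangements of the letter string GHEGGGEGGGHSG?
13! / (2! × 2! × 1! × 8!) = 38610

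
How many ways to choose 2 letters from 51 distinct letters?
C(51,2) = 51!/(2!×49!) = 1275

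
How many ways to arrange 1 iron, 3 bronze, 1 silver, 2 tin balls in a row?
7! / (1! × 3! × 1! × 2!) = 420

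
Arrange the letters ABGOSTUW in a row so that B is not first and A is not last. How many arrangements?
By inclusion-exclusion: 8! - 2×(8-1)! + (8-2)! = 40320 - 10080 + 720 = 30960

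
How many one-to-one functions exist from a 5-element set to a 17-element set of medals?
P(17,5) = 17!/(17-5)! = 742560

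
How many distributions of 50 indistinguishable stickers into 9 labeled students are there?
C(50+9-1, 9-1) = C(58, 8) = 1916797311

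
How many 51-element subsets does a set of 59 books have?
C(59,51) = 59!/(51!×8!) = 2217471399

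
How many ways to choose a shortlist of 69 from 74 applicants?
C(74,69) = 74!/(69!×5!) = 16108764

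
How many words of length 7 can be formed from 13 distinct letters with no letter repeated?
P(13,7) = 13!/(13-7)! = 8648640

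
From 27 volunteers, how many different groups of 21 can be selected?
C(27,21) = 27!/(21!×6!) = 296010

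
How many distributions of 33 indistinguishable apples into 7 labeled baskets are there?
C(33+7-1, 7-1) = C(39, 6) = 3262623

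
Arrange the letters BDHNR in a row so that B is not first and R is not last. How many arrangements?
By inclusion-exclusion: 5! - 2×(5-1)! + (5-2)! = 120 - 48 + 6 = 78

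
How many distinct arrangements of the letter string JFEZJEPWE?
9! / (1! × 1! × 2! × 3! × 1! × 1!) = 30240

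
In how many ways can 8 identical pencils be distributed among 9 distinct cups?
C(8+9-1, 9-1) = C(16, 8) = 12870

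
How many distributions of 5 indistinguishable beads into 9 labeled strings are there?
C(5+9-1, 9-1) = C(13, 8) = 1287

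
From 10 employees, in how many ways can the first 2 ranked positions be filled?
P(10,2) = 10!/(10-2)! = 90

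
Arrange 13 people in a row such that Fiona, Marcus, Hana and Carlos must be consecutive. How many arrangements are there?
Treat the 4 as one block: (13-4+1)! × 4! = 3628800 × 24 = 87091200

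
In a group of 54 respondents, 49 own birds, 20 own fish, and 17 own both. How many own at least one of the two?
|A∪B| = |A| + |B| - |A∩B| = 49 + 20 - 17 = 52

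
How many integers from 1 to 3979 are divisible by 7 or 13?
⌊3979/7⌋ + ⌊3979/13⌋ - ⌊3979/91⌋ = 568 + 306 - 43 = 831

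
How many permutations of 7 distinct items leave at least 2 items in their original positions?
Exactly j fixed points: C(7,j)·!(7-j); sum over j ≥ 2 (derangement numbers via !m = (m-1)·(!(m-1) + !(m-2)): !0..!5 = 1, 0, 1, 2, 9, 44). Σ_{j=2}^{7} C(7,j)·!(7-j) = C(7,2)·!5 + C(7,3)·!4 + C(7,4)·!3 + C(7,5)·!2 + C(7,6)·!1 + C(7,7)·!0 = 21·44 + 35·9 + 35·2 + 21·1 + 7·0 + 1·1 = 1331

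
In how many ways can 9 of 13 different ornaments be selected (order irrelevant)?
C(13,9) = 13!/(9!×4!) = 715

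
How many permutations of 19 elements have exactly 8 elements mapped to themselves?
Choose the 8 fixed points C(19,8) = 75582, derange the rest: !11 = Σ_{j=0}^{11} (-1)^j·11!/j! = 39916800 - 39916800 + 19958400 - 6652800 + 1663200 - 332640 + 55440 - 7920 + 990 - 110 + 11 - 1 = 14684570. Product = 75582 × 14684570 = 1109889169740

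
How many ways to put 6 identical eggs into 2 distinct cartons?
C(6+2-1, 2-1) = C(7, 1) = 7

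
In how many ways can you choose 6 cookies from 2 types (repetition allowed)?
C(6+2-1, 2-1) = C(7, 1) = 7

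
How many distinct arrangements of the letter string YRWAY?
5! / (2! × 1! × 1! × 1!) = 60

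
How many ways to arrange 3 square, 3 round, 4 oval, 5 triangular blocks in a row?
15! / (3! × 3! × 4! × 5!) = 12612600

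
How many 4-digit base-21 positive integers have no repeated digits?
First digit: 20 choices (nonzero). Then descending: 20 × 20 × 19 × 18 = 136800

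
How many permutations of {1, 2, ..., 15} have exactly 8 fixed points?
Choose the 8 fixed points C(15,8) = 6435, derange the rest: !7 = Σ_{j=0}^{7} (-1)^j·7!/j! = 5040 - 5040 + 2520 - 840 + 210 - 42 + 7 - 1 = 1854. Product = 6435 × 1854 = 11930490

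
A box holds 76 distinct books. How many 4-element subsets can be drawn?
C(76,4) = 76!/(4!×72!) = 1282975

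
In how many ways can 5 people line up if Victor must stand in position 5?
Fix one position: (5-1)! = 24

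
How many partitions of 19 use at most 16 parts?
By conjugation, equals partitions of 19 into parts ≤ 16. Let r_j(i) = number of partitions of i into parts ≤ j, for i = 0..19. r_1(i) = 1 for all i; r_j(i) = r_{j-1}(i) + r_j(i-j). Rows j = 2..16: ≤2: 1 1 2 2 3 3 4 4 5 5 6 6 7 7 8 8 9 9 10 10; ≤3: 1 1 2 3 4 5 7 8 10 12 14 16 19 21 24 27 30 33 37 40; ≤4: 1 1 2 3 5 6 9 11 15 18 23 27 34 39 47 54 64 72 84 94; ≤5: 1 1 2 3 5 7 10 13 18 23 30 37 47 57 70 84 101 119 141 164; ≤6: 1 1 2 3 5 7 11 14 20 26 35 44 58 71 90 110 136 163 199 235; ≤7: 1 1 2 3 5 7 11 15 21 28 38 49 65 82 105 131 164 201 248 300; ≤8: 1 1 2 3 5 7 11 15 22 29 40 52 70 89 116 146 186 230 288 352; ≤9: 1 1 2 3 5 7 11 15 22 30 41 54 73 94 123 157 201 252 318 393; ≤10: 1 1 2 3 5 7 11 15 22 30 42 55 75 97 128 164 212 267 340 423; ≤11: 1 1 2 3 5 7 11 15 22 30 42 56 76 99 131 169 219 278 355 445; ≤12: 1 1 2 3 5 7 11 15 22 30 42 56 77 100 133 172 224 285 366 460; ≤13: 1 1 2 3 5 7 11 15 22 30 42 56 77 101 134 174 227 290 373 471; ≤14: 1 1 2 3 5 7 11 15 22 30 42 56 77 101 135 175 229 293 378 478; ≤15: 1 1 2 3 5 7 11 15 22 30 42 56 77 101 135 176 230 295 381 483; ≤16: 1 1 2 3 5 7 11 15 22 30 42 56 77 101 135 176 231 296 383 486. r_16(19) = 486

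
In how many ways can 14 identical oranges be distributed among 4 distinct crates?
C(14+4-1, 4-1) = C(17, 3) = 680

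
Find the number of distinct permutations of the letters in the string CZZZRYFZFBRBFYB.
15! / (2! × 2! × 3! × 3! × 1! × 4!) = 378378000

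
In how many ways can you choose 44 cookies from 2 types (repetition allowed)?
C(44+2-1, 2-1) = C(45, 1) = 45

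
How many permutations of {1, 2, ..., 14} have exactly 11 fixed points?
Choose the 11 fixed points C(14,11) = 364, derange the rest: !3 = Σ_{j=0}^{3} (-1)^j·3!/j! = 6 - 6 + 3 - 1 = 2. Product = 364 × 2 = 728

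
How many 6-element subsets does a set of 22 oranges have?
C(22,6) = 22!/(6!×16!) = 74613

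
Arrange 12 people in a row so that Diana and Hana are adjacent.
Treat as block: (12-1)! × 2! = 39916800 × 2 = 79833600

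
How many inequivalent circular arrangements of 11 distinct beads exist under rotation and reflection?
(11-1)!/2 = 3628800/2 = 1814400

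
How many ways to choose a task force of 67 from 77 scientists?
C(77,67) = 77!/(67!×10!) = 1096993404430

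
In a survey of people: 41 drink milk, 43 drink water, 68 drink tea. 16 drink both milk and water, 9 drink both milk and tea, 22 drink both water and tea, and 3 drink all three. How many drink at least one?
|A∪B∪C| = 41+43+68-16-9-22+3 = 108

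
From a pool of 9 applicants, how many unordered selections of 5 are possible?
C(9,5) = 9!/(5!×4!) = 126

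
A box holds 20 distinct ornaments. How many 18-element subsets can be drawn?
C(20,18) = 20!/(18!×2!) = 190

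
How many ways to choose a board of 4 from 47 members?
C(47,4) = 47!/(4!×43!) = 178365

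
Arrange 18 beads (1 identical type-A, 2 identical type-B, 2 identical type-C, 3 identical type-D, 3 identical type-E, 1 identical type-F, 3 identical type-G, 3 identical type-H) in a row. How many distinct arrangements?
18! / (1! × 2! × 2! × 3! × 3! × 1! × 3! × 3!) = 1235025792000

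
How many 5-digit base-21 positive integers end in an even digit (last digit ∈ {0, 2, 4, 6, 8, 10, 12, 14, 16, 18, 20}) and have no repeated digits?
Last∈{0,2,4,6,8,10,12,14,16,18,20}. Last=0: 116280. Last nonzero: 10×19×P(19,3) = 1104660. Total = 1220940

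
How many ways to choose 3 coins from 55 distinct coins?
C(55,3) = 55!/(3!×52!) = 26235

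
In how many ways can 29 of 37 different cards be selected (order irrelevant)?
C(37,29) = 37!/(29!×8!) = 38608020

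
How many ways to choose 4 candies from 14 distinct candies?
C(14,4) = 14!/(4!×10!) = 1001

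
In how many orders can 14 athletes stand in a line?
14! = 87178291200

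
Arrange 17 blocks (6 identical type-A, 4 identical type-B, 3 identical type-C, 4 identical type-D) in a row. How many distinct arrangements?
17! / (6! × 4! × 3! × 4!) = 142942800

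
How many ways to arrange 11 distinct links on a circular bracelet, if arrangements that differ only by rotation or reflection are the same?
(11-1)!/2 = 3628800/2 = 1814400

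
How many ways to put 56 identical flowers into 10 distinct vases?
C(56+10-1, 10-1) = C(65, 9) = 31966749880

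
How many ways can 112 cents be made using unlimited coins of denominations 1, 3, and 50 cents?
Coefficient of x^112 in 1/(1-x^1) · 1/(1-x^3) · 1/(1-x^50). Case on j = number of 50-cent coins (j = 0..2); remainder r = 112 - 50j is made from {1,3} in ⌊r/3⌋+1 ways. r = 112, 62, 12 → 38 + 21 + 5 = 64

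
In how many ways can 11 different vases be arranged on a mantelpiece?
11! = 39916800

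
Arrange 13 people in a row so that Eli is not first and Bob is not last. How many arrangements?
By inclusion-exclusion: 13! - 2×(13-1)! + (13-2)! = 6227020800 - 958003200 + 39916800 = 5308934400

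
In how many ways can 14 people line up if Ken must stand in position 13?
Fix one position: (14-1)! = 6227020800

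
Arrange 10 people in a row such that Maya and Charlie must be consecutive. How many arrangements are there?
Treat the 2 as one block: (10-2+1)! × 2! = 362880 × 2 = 725760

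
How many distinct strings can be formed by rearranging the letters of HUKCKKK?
7! / (1! × 1! × 4! × 1!) = 210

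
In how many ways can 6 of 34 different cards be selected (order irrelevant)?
C(34,6) = 34!/(6!×28!) = 1344904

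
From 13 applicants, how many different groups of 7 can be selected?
C(13,7) = 13!/(7!×6!) = 1716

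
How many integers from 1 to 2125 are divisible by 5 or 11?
⌊2125/5⌋ + ⌊2125/11⌋ - ⌊2125/55⌋ = 425 + 193 - 38 = 580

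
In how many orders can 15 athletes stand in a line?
15! = 1307674368000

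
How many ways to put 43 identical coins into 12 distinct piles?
C(43+12-1, 12-1) = C(54, 11) = 95722852680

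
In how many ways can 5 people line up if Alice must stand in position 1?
Fix one position: (5-1)! = 24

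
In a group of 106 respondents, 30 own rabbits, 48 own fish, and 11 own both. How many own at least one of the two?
|A∪B| = |A| + |B| - |A∩B| = 30 + 48 - 11 = 67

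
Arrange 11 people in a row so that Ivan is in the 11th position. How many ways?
Fix one position: (11-1)! = 3628800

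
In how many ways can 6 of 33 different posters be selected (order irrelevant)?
C(33,6) = 33!/(6!×27!) = 1107568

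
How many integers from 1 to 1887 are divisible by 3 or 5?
⌊1887/3⌋ + ⌊1887/5⌋ - ⌊1887/15⌋ = 629 + 377 - 125 = 881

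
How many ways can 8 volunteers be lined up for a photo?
8! = 40320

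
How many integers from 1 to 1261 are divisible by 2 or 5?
⌊1261/2⌋ + ⌊1261/5⌋ - ⌊1261/10⌋ = 630 + 252 - 126 = 756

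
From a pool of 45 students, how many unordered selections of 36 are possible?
C(45,36) = 45!/(36!×9!) = 886163135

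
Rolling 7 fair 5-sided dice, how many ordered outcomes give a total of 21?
Coefficient of x^21 in (x + x² + ... + x^5)^7. By inclusion-exclusion on dice exceeding 5: Σ_j (-1)^j C(7,j)·C(21-1-5j, 6) = C(7,0)·C(20,6) - C(7,1)·C(15,6) + C(7,2)·C(10,6) = 1·38760 - 7·5005 + 21·210 = 8135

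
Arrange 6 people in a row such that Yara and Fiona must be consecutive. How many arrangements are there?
Treat the 2 as one block: (6-2+1)! × 2! = 120 × 2 = 240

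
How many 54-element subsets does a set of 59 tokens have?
C(59,54) = 59!/(54!×5!) = 5006386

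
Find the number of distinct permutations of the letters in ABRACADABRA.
11! / (5! × 2! × 2! × 1! × 1!) = 83160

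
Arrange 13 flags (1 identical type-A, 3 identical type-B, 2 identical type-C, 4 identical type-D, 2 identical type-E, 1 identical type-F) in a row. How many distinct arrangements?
13! / (1! × 3! × 2! × 4! × 2! × 1!) = 10810800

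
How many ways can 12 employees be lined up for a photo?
12! = 479001600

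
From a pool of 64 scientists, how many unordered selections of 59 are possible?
C(64,59) = 64!/(59!×5!) = 7624512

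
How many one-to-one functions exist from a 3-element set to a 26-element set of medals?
P(26,3) = 26!/(26-3)! = 15600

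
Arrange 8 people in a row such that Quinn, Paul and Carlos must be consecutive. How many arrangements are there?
Treat the 3 as one block: (8-3+1)! × 3! = 720 × 6 = 4320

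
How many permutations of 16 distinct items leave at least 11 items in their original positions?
Exactly j fixed points: C(16,j)·!(16-j); sum over j ≥ 11 (derangement numbers via !m = (m-1)·(!(m-1) + !(m-2)): !0..!5 = 1, 0, 1, 2, 9, 44). Σ_{j=11}^{16} C(16,j)·!(16-j) = C(16,11)·!5 + C(16,12)·!4 + C(16,13)·!3 + C(16,14)·!2 + C(16,15)·!1 + C(16,16)·!0 = 4368·44 + 1820·9 + 560·2 + 120·1 + 16·0 + 1·1 = 209813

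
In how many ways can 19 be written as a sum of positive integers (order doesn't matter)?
Pentagonal recurrence p(n) = p(n-1) + p(n-2) - p(n-5) - p(n-7) + p(n-12) + p(n-15) - ... gives p(0..18) = 1, 1, 2, 3, 5, 7, 11, 15, 22, 30, 42, 56, 77, 101, 135, 176, 231, 297, 385. p(19) = p(18) + p(17) - p(14) - p(12) + p(7) + p(4) = 385 + 297 - 135 - 77 + 15 + 5 = 490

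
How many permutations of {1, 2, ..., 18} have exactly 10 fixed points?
Choose the 10 fixed points C(18,10) = 43758, derange the rest: !8 = Σ_{j=0}^{8} (-1)^j·8!/j! = 40320 - 40320 + 20160 - 6720 + 1680 - 336 + 56 - 8 + 1 = 14833. Product = 43758 × 14833 = 649062414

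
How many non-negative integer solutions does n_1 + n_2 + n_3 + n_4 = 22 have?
C(22+4-1, 4-1) = C(25, 3) = 2300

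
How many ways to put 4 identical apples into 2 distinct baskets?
C(4+2-1, 2-1) = C(5, 1) = 5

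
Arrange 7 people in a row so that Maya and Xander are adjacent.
Treat as block: (7-1)! × 2! = 720 × 2 = 1440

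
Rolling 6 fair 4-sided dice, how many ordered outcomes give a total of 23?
Coefficient of x^23 in (x + x² + ... + x^4)^6. By inclusion-exclusion on dice exceeding 4: Σ_j (-1)^j C(6,j)·C(23-1-4j, 5) = C(6,0)·C(22,5) - C(6,1)·C(18,5) + C(6,2)·C(14,5) - C(6,3)·C(10,5) + C(6,4)·C(6,5) = 1·26334 - 6·8568 + 15·2002 - 20·252 + 15·6 = 6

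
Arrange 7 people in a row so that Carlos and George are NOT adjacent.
Total - adjacent = 7! - (7-1)!×2 = 5040 - 1440 = 3600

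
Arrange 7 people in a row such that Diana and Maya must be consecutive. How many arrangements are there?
Treat the 2 as one block: (7-2+1)! × 2! = 720 × 2 = 1440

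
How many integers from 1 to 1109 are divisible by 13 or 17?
⌊1109/13⌋ + ⌊1109/17⌋ - ⌊1109/221⌋ = 85 + 65 - 5 = 145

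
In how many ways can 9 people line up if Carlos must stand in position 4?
Fix one position: (9-1)! = 40320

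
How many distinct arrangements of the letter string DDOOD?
5! / (3! × 2!) = 10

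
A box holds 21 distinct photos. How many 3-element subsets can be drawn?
C(21,3) = 21!/(3!×18!) = 1330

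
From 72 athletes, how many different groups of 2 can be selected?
C(72,2) = 72!/(2!×70!) = 2556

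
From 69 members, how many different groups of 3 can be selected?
C(69,3) = 69!/(3!×66!) = 52394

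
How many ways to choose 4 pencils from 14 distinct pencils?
C(14,4) = 14!/(4!×10!) = 1001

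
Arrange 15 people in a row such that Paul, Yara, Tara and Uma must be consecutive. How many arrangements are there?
Treat the 4 as one block: (15-4+1)! × 4! = 479001600 × 24 = 11496038400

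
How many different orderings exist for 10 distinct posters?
10! = 3628800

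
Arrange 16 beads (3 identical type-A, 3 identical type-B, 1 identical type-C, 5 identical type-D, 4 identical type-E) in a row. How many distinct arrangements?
16! / (3! × 3! × 1! × 5! × 4!) = 201801600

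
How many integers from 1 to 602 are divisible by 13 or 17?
⌊602/13⌋ + ⌊602/17⌋ - ⌊602/221⌋ = 46 + 35 - 2 = 79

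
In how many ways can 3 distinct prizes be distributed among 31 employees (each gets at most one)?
P(31,3) = 31!/(31-3)! = 26970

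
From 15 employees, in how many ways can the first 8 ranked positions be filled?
P(15,8) = 15!/(15-8)! = 259459200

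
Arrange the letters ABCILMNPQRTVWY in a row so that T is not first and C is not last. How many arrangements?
By inclusion-exclusion: 14! - 2×(14-1)! + (14-2)! = 87178291200 - 12454041600 + 479001600 = 75203251200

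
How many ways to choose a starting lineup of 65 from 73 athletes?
C(73,65) = 73!/(65!×8!) = 13442126049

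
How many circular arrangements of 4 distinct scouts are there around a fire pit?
Circular: fix one position, arrange the rest. (4-1)! = 6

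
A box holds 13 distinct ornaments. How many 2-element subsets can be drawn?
C(13,2) = 13!/(2!×11!) = 78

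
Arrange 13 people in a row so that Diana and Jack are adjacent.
Treat as block: (13-1)! × 2! = 479001600 × 2 = 958003200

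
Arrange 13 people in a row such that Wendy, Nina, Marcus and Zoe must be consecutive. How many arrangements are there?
Treat the 4 as one block: (13-4+1)! × 4! = 3628800 × 24 = 87091200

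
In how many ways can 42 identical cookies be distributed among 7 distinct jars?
C(42+7-1, 7-1) = C(48, 6) = 12271512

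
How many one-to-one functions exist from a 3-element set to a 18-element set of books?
P(18,3) = 18!/(18-3)! = 4896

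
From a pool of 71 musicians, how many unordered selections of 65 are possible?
C(71,65) = 71!/(65!×6!) = 143218999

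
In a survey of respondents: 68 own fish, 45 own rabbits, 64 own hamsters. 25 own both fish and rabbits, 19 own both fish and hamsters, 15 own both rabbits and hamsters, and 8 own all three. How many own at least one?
|A∪B∪C| = 68+45+64-25-19-15+8 = 126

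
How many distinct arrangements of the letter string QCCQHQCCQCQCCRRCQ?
17! / (6! × 2! × 1! × 8!) = 6126120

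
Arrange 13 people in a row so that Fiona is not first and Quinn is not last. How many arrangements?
By inclusion-exclusion: 13! - 2×(13-1)! + (13-2)! = 6227020800 - 958003200 + 39916800 = 5308934400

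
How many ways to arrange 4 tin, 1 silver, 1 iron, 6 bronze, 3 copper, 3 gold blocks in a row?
18! / (4! × 1! × 1! × 6! × 3! × 3!) = 10291881600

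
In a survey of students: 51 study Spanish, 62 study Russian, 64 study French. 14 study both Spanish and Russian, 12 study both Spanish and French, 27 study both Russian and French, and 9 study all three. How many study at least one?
|A∪B∪C| = 51+62+64-14-12-27+9 = 133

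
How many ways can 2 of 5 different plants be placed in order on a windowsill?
P(5,2) = 5!/(5-2)! = 20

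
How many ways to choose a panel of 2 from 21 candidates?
C(21,2) = 21!/(2!×19!) = 210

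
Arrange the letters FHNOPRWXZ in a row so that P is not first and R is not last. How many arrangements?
By inclusion-exclusion: 9! - 2×(9-1)! + (9-2)! = 362880 - 80640 + 5040 = 287280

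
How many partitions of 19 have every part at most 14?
Let r_j(i) = number of partitions of i into parts ≤ j, for i = 0..19. r_1(i) = 1 for all i; r_j(i) = r_{j-1}(i) + r_j(i-j). Rows j = 2..14: ≤2: 1 1 2 2 3 3 4 4 5 5 6 6 7 7 8 8 9 9 10 10; ≤3: 1 1 2 3 4 5 7 8 10 12 14 16 19 21 24 27 30 33 37 40; ≤4: 1 1 2 3 5 6 9 11 15 18 23 27 34 39 47 54 64 72 84 94; ≤5: 1 1 2 3 5 7 10 13 18 23 30 37 47 57 70 84 101 119 141 164; ≤6: 1 1 2 3 5 7 11 14 20 26 35 44 58 71 90 110 136 163 199 235; ≤7: 1 1 2 3 5 7 11 15 21 28 38 49 65 82 105 131 164 201 248 300; ≤8: 1 1 2 3 5 7 11 15 22 29 40 52 70 89 116 146 186 230 288 352; ≤9: 1 1 2 3 5 7 11 15 22 30 41 54 73 94 123 157 201 252 318 393; ≤10: 1 1 2 3 5 7 11 15 22 30 42 55 75 97 128 164 212 267 340 423; ≤11: 1 1 2 3 5 7 11 15 22 30 42 56 76 99 131 169 219 278 355 445; ≤12: 1 1 2 3 5 7 11 15 22 30 42 56 77 100 133 172 224 285 366 460; ≤13: 1 1 2 3 5 7 11 15 22 30 42 56 77 101 134 174 227 290 373 471; ≤14: 1 1 2 3 5 7 11 15 22 30 42 56 77 101 135 175 229 293 378 478. r_14(19) = 478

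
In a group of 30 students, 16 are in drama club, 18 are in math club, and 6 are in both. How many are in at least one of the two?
|A∪B| = |A| + |B| - |A∩B| = 16 + 18 - 6 = 28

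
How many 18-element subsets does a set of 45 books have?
C(45,18) = 45!/(18!×27!) = 1715884494940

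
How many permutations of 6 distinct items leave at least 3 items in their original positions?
Exactly j fixed points: C(6,j)·!(6-j); sum over j ≥ 3 (derangement numbers via !m = (m-1)·(!(m-1) + !(m-2)): !0..!3 = 1, 0, 1, 2). Σ_{j=3}^{6} C(6,j)·!(6-j) = C(6,3)·!3 + C(6,4)·!2 + C(6,5)·!1 + C(6,6)·!0 = 20·2 + 15·1 + 6·0 + 1·1 = 56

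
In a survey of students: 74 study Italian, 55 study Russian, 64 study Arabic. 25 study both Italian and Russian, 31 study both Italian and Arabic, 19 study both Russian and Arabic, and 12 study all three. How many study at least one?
|A∪B∪C| = 74+55+64-25-31-19+12 = 130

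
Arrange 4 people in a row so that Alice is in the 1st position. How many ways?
Fix one position: (4-1)! = 6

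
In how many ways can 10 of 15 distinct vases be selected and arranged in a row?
P(15,10) = 15!/(15-10)! = 10897286400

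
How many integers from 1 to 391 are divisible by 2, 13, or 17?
⌊391/2⌋+⌊391/13⌋+⌊391/17⌋ - ⌊391/26⌋-⌊391/34⌋-⌊391/221⌋ + ⌊391/442⌋ = 195+30+23 - 15-11-1 + 0 = 221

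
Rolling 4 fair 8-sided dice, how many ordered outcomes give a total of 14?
Coefficient of x^14 in (x + x² + ... + x^8)^4. By inclusion-exclusion on dice exceeding 8: Σ_j (-1)^j C(4,j)·C(14-1-8j, 3) = C(4,0)·C(13,3) - C(4,1)·C(5,3) = 1·286 - 4·10 = 246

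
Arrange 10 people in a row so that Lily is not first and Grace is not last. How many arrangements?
By inclusion-exclusion: 10! - 2×(10-1)! + (10-2)! = 3628800 - 725760 + 40320 = 2943360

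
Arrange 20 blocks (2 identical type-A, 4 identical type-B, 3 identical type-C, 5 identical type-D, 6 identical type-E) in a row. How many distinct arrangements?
20! / (2! × 4! × 3! × 5! × 6!) = 97772875200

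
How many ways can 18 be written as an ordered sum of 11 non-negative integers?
C(18+11-1, 11-1) = C(28, 10) = 13123110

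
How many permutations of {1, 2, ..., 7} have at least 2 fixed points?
Exactly j fixed points: C(7,j)·!(7-j); sum over j ≥ 2 (derangement numbers via !m = (m-1)·(!(m-1) + !(m-2)): !0..!5 = 1, 0, 1, 2, 9, 44). Σ_{j=2}^{7} C(7,j)·!(7-j) = C(7,2)·!5 + C(7,3)·!4 + C(7,4)·!3 + C(7,5)·!2 + C(7,6)·!1 + C(7,7)·!0 = 21·44 + 35·9 + 35·2 + 21·1 + 7·0 + 1·1 = 1331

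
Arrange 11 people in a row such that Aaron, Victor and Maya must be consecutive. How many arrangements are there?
Treat the 3 as one block: (11-3+1)! × 3! = 362880 × 6 = 2177280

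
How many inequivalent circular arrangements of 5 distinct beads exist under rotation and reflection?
(5-1)!/2 = 24/2 = 12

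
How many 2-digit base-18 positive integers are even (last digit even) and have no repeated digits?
Last∈{0,2,4,6,8,10,12,14,16}. Last=0: 17. Last nonzero: 8×16×P(16,0) = 128. Total = 145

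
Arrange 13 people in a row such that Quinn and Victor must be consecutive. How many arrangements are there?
Treat the 2 as one block: (13-2+1)! × 2! = 479001600 × 2 = 958003200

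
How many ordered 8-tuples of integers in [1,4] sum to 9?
Coefficient of x^9 in (x + x² + ... + x^4)^8. By inclusion-exclusion on dice exceeding 4: Σ_j (-1)^j C(8,j)·C(9-1-4j, 7) = C(8,0)·C(8,7) = 1·8 = 8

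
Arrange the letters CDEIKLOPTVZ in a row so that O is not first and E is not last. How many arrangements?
By inclusion-exclusion: 11! - 2×(11-1)! + (11-2)! = 39916800 - 7257600 + 362880 = 33022080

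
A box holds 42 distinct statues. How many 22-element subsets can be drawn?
C(42,22) = 42!/(22!×20!) = 513791607420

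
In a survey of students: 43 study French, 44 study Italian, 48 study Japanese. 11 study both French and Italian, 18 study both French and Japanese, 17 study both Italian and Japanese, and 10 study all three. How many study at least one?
|A∪B∪C| = 43+44+48-11-18-17+10 = 99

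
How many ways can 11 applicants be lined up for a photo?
11! = 39916800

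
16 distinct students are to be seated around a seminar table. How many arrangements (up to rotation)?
Circular: fix one position, arrange the rest. (16-1)! = 1307674368000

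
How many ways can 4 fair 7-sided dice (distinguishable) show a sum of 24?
Coefficient of x^24 in (x + x² + ... + x^7)^4. By inclusion-exclusion on dice exceeding 7: Σ_j (-1)^j C(4,j)·C(24-1-7j, 3) = C(4,0)·C(23,3) - C(4,1)·C(16,3) + C(4,2)·C(9,3) = 1·1771 - 4·560 + 6·84 = 35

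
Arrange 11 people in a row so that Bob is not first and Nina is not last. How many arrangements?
By inclusion-exclusion: 11! - 2×(11-1)! + (11-2)! = 39916800 - 7257600 + 362880 = 33022080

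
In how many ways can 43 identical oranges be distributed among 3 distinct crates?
C(43+3-1, 3-1) = C(45, 2) = 990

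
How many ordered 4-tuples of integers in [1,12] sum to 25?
Coefficient of x^25 in (x + x² + ... + x^12)^4. By inclusion-exclusion on dice exceeding 12: Σ_j (-1)^j C(4,j)·C(25-1-12j, 3) = C(4,0)·C(24,3) - C(4,1)·C(12,3) = 1·2024 - 4·220 = 1144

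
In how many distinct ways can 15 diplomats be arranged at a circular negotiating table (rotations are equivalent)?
Circular: fix one position, arrange the rest. (15-1)! = 87178291200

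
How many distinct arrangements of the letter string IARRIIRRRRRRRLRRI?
17! / (11! × 1! × 4! × 1!) = 371280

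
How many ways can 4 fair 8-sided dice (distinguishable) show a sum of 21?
Coefficient of x^21 in (x + x² + ... + x^8)^4. By inclusion-exclusion on dice exceeding 8: Σ_j (-1)^j C(4,j)·C(21-1-8j, 3) = C(4,0)·C(20,3) - C(4,1)·C(12,3) + C(4,2)·C(4,3) = 1·1140 - 4·220 + 6·4 = 284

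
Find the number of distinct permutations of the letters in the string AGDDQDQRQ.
9! / (3! × 1! × 3! × 1! × 1!) = 10080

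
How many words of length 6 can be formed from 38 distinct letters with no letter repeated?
P(38,6) = 38!/(38-6)! = 1987690320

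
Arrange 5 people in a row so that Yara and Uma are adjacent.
Treat as block: (5-1)! × 2! = 24 × 2 = 48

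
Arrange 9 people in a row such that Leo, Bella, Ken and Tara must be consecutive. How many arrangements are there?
Treat the 4 as one block: (9-4+1)! × 4! = 720 × 24 = 17280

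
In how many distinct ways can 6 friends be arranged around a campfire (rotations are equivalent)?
Circular: fix one position, arrange the rest. (6-1)! = 120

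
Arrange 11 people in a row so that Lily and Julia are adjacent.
Treat as block: (11-1)! × 2! = 3628800 × 2 = 7257600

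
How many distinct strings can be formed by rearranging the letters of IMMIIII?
7! / (2! × 5!) = 21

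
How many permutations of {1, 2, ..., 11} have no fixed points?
!11 = Σ_{j=0}^{11} (-1)^j·11!/j! = 39916800 - 39916800 + 19958400 - 6652800 + 1663200 - 332640 + 55440 - 7920 + 990 - 110 + 11 - 1 = 14684570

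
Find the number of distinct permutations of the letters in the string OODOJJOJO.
9! / (3! × 1! × 5!) = 504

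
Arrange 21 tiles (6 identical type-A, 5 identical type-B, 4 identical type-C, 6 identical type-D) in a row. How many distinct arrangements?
21! / (6! × 5! × 4! × 6!) = 34220506320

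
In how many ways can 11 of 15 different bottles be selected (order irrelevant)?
C(15,11) = 15!/(11!×4!) = 1365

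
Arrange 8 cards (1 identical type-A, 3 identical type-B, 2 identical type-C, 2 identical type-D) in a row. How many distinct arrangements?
8! / (1! × 3! × 2! × 2!) = 1680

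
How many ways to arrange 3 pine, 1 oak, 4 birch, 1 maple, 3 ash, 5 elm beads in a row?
17! / (3! × 1! × 4! × 1! × 3! × 5!) = 3430627200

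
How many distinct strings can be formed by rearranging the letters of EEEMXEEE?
8! / (1! × 6! × 1!) = 56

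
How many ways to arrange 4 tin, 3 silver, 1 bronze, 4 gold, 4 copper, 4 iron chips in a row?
20! / (4! × 3! × 1! × 4! × 4! × 4!) = 1222160940000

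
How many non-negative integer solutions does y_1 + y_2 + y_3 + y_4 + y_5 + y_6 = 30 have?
C(30+6-1, 6-1) = C(35, 5) = 324632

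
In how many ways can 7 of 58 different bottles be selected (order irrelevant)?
C(58,7) = 58!/(7!×51!) = 300674088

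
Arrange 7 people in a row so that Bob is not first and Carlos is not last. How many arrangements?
By inclusion-exclusion: 7! - 2×(7-1)! + (7-2)! = 5040 - 1440 + 120 = 3720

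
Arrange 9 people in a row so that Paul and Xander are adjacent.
Treat as block: (9-1)! × 2! = 40320 × 2 = 80640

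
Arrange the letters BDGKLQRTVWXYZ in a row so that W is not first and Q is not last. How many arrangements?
By inclusion-exclusion: 13! - 2×(13-1)! + (13-2)! = 6227020800 - 958003200 + 39916800 = 5308934400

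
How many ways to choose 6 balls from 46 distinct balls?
C(46,6) = 46!/(6!×40!) = 9366819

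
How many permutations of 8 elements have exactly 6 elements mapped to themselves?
Choose the 6 fixed points C(8,6) = 28, derange the rest: !2 = Σ_{j=0}^{2} (-1)^j·2!/j! = 2 - 2 + 1 = 1. Product = 28 × 1 = 28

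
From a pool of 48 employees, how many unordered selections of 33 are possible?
C(48,33) = 48!/(33!×15!) = 1093260079344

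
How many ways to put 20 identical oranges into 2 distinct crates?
C(20+2-1, 2-1) = C(21, 1) = 21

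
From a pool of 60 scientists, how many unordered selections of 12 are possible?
C(60,12) = 60!/(12!×48!) = 1399358844975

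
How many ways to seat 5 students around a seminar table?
Circular: fix one position, arrange the rest. (5-1)! = 24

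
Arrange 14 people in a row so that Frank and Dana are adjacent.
Treat as block: (14-1)! × 2! = 6227020800 × 2 = 12454041600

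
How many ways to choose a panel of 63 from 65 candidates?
C(65,63) = 65!/(63!×2!) = 2080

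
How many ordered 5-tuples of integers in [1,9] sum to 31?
Coefficient of x^31 in (x + x² + ... + x^9)^5. By inclusion-exclusion on dice exceeding 9: Σ_j (-1)^j C(5,j)·C(31-1-9j, 4) = C(5,0)·C(30,4) - C(5,1)·C(21,4) + C(5,2)·C(12,4) = 1·27405 - 5·5985 + 10·495 = 2430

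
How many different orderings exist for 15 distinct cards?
15! = 1307674368000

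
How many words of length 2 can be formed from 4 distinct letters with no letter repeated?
P(4,2) = 4!/(4-2)! = 12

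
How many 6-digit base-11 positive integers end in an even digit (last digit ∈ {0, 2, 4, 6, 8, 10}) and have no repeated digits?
Last∈{0,2,4,6,8,10}. Last=0: 30240. Last nonzero: 5×9×P(9,4) = 136080. Total = 166320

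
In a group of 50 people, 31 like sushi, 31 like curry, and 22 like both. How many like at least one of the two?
|A∪B| = |A| + |B| - |A∩B| = 31 + 31 - 22 = 40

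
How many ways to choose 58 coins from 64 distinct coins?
C(64,58) = 64!/(58!×6!) = 74974368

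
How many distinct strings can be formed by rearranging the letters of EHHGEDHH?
8! / (4! × 1! × 2! × 1!) = 840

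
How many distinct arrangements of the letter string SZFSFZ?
6! / (2! × 2! × 2!) = 90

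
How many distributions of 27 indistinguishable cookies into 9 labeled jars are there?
C(27+9-1, 9-1) = C(35, 8) = 23535820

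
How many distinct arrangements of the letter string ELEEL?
5! / (2! × 3!) = 10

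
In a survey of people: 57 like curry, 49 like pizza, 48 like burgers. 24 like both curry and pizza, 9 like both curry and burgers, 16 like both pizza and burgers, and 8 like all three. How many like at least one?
|A∪B∪C| = 57+49+48-24-9-16+8 = 113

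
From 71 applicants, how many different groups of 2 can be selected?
C(71,2) = 71!/(2!×69!) = 2485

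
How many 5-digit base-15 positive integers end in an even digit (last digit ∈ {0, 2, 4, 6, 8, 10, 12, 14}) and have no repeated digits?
Last∈{0,2,4,6,8,10,12,14}. Last=0: 24024. Last nonzero: 7×13×P(13,3) = 156156. Total = 180180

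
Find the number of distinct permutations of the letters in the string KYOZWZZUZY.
10! / (4! × 1! × 1! × 1! × 2! × 1!) = 75600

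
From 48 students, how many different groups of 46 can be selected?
C(48,46) = 48!/(46!×2!) = 1128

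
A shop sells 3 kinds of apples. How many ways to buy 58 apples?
C(58+3-1, 3-1) = C(60, 2) = 1770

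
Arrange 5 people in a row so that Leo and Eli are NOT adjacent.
Total - adjacent = 5! - (5-1)!×2 = 120 - 48 = 72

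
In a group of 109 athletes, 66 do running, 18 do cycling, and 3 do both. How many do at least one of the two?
|A∪B| = |A| + |B| - |A∩B| = 66 + 18 - 3 = 81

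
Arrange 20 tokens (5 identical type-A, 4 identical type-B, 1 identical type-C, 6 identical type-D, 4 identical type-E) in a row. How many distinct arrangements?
20! / (5! × 4! × 1! × 6! × 4!) = 48886437600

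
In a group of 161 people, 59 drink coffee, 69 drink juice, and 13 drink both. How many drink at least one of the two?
|A∪B| = |A| + |B| - |A∩B| = 59 + 69 - 13 = 115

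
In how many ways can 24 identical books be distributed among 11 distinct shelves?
C(24+11-1, 11-1) = C(34, 10) = 131128140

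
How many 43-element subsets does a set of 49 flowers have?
C(49,43) = 49!/(43!×6!) = 13983816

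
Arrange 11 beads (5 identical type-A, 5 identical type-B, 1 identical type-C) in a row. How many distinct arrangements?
11! / (5! × 5! × 1!) = 2772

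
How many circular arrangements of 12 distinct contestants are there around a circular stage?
Circular: fix one position, arrange the rest. (12-1)! = 39916800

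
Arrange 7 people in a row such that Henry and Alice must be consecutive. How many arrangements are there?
Treat the 2 as one block: (7-2+1)! × 2! = 720 × 2 = 1440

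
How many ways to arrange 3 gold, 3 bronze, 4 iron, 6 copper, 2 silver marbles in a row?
18! / (3! × 3! × 4! × 6! × 2!) = 5145940800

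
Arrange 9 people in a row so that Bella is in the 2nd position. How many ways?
Fix one position: (9-1)! = 40320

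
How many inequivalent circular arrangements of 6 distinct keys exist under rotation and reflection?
(6-1)!/2 = 120/2 = 60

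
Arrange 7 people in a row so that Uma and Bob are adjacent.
Treat as block: (7-1)! × 2! = 720 × 2 = 1440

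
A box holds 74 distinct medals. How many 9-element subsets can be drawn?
C(74,9) = 74!/(9!×65!) = 110524147514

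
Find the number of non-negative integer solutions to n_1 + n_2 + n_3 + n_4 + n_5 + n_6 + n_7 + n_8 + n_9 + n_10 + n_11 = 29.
C(29+11-1, 11-1) = C(39, 10) = 635745396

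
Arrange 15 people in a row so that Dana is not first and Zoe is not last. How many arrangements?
By inclusion-exclusion: 15! - 2×(15-1)! + (15-2)! = 1307674368000 - 174356582400 + 6227020800 = 1139544806400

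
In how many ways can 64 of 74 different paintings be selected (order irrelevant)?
C(74,64) = 74!/(64!×10!) = 718406958841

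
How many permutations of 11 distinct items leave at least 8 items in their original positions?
Exactly j fixed points: C(11,j)·!(11-j); sum over j ≥ 8 (derangement numbers via !m = (m-1)·(!(m-1) + !(m-2)): !0..!3 = 1, 0, 1, 2). Σ_{j=8}^{11} C(11,j)·!(11-j) = C(11,8)·!3 + C(11,9)·!2 + C(11,10)·!1 + C(11,11)·!0 = 165·2 + 55·1 + 11·0 + 1·1 = 386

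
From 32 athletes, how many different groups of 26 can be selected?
C(32,26) = 32!/(26!×6!) = 906192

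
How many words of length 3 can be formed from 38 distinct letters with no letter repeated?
P(38,3) = 38!/(38-3)! = 50616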